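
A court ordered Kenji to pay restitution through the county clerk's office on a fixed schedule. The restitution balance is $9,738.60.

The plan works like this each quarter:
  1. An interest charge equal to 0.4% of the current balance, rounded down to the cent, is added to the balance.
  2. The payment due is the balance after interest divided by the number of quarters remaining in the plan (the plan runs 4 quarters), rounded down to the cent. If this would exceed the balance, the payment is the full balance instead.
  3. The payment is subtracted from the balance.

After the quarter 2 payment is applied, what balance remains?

$4,908.34

# | Opening | Interest | Payment | End bal
1 | $9,738.60 | $38.95 | $2,444.38 | $7,333.17
2 | $7,333.17 | $29.33 | $2,454.16 | $4,908.34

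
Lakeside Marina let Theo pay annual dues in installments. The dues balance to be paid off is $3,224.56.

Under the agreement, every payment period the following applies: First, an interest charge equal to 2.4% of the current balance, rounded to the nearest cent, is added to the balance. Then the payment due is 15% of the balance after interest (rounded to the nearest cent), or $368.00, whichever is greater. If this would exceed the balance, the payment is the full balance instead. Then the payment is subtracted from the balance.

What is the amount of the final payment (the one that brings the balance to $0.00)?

# | Opening | Interest | Payment | End bal
1 | $3,224.56 | $77.39 | $495.29 | $2,806.66
2 | $2,806.66 | $67.36 | $431.10 | $2,442.92
3 | $2,442.92 | $58.63 | $375.23 | $2,126.32
4 | $2,126.32 | $51.03 | $368.00 | $1,809.35
5 | $1,809.35 | $43.42 | $368.00 | $1,484.77
6 | $1,484.77 | $35.63 | $368.00 | $1,152.40
7 | $1,152.40 | $27.66 | $368.00 | $812.06
8 | $812.06 | $19.49 | $368.00 | $463.55
9 | $463.55 | $11.13 | $368.00 | $106.68
10 | $106.68 | $2.56 | $109.24 | $0.00

$109.24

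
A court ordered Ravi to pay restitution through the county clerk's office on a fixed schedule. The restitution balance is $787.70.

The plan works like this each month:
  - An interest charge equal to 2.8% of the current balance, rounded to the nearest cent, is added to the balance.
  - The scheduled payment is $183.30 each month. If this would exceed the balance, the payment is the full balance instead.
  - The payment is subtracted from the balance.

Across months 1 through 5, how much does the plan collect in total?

Month 1: opening $787.70; interest $22.06 → $809.76; payment $183.30; balance $626.46
Month 2: opening $626.46; interest $17.54 → $644.00; payment $183.30; balance $460.70
Month 3: opening $460.70; interest $12.90 → $473.60; payment $183.30; balance $290.30
Month 4: opening $290.30; interest $8.13 → $298.43; payment $183.30; balance $115.13
Month 5: opening $115.13; interest $3.22 → $118.35; payment $118.35; balance $0.00
Total paid: $851.55

$851.55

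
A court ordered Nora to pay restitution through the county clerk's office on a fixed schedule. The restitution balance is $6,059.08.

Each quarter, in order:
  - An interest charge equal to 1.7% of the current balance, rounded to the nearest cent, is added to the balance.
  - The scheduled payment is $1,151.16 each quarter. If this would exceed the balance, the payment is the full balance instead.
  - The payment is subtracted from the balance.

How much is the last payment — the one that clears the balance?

Quarter 1: opening $6,059.08; interest $103.00 → $6,162.08; payment $1,151.16; balance $5,010.92
Quarter 2: opening $5,010.92; interest $85.19 → $5,096.11; payment $1,151.16; balance $3,944.95
Quarter 3: opening $3,944.95; interest $67.06 → $4,012.01; payment $1,151.16; balance $2,860.85
Quarter 4: opening $2,860.85; interest $48.63 → $2,909.48; payment $1,151.16; balance $1,758.32
Quarter 5: opening $1,758.32; interest $29.89 → $1,788.21; payment $1,151.16; balance $637.05
Quarter 6: opening $637.05; interest $10.83 → $647.88; payment $647.88; balance $0.00

$647.88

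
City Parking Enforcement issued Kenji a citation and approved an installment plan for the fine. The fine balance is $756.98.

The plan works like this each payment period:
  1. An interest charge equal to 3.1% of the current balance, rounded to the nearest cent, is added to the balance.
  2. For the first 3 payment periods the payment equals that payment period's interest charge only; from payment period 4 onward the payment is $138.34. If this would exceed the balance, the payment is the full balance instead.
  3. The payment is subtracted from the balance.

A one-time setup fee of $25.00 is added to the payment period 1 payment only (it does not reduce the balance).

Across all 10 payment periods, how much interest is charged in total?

Payment period 1: opening $756.98; interest $23.47 → $780.45; payment $23.47 (+ $25.00 fee); balance $756.98
Payment period 2: opening $756.98; interest $23.47 → $780.45; payment $23.47; balance $756.98
Payment period 3: opening $756.98; interest $23.47 → $780.45; payment $23.47; balance $756.98
Payment period 4: opening $756.98; interest $23.47 → $780.45; payment $138.34; balance $642.11
Payment period 5: opening $642.11; interest $19.91 → $662.02; payment $138.34; balance $523.68
Payment period 6: opening $523.68; interest $16.23 → $539.91; payment $138.34; balance $401.57
Payment period 7: opening $401.57; interest $12.45 → $414.02; payment $138.34; balance $275.68
Payment period 8: opening $275.68; interest $8.55 → $284.23; payment $138.34; balance $145.89
Payment period 9: opening $145.89; interest $4.52 → $150.41; payment $138.34; balance $12.07
Payment period 10: opening $12.07; interest $0.37 → $12.44; payment $12.44; balance $0.00
Total interest: $23.47 + $23.47 + $23.47 + $23.47 + $19.91 + $16.23 + $12.45 + $8.55 + $4.52 + $0.37 = $155.91

$155.91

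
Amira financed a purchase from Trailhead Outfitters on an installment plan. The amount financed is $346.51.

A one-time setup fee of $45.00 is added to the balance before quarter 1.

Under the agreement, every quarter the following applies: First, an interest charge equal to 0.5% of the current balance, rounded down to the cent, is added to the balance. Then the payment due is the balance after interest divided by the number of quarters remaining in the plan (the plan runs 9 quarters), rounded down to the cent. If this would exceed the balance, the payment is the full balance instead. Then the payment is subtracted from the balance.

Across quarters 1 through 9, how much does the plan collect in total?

$401.38

# | Opening | Interest | Payment | End bal
1 | $391.51 | $1.95 | $43.71 | $349.75
2 | $349.75 | $1.74 | $43.93 | $307.56
3 | $307.56 | $1.53 | $44.15 | $264.94
4 | $264.94 | $1.32 | $44.37 | $221.89
5 | $221.89 | $1.10 | $44.59 | $178.40
6 | $178.40 | $0.89 | $44.82 | $134.47
7 | $134.47 | $0.67 | $45.04 | $90.10
8 | $90.10 | $0.45 | $45.27 | $45.28
9 | $45.28 | $0.22 | $45.50 | $0.00
Total paid: $401.38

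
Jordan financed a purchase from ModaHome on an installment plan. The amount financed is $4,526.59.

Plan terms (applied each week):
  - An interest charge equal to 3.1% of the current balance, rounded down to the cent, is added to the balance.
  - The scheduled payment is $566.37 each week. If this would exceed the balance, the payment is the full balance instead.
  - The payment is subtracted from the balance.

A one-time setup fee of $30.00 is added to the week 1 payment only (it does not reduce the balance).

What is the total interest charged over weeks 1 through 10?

Week 1: opening $4,526.59; interest $140.32 → $4,666.91; payment $566.37 (+ $30.00 fee); balance $4,100.54
Week 2: opening $4,100.54; interest $127.11 → $4,227.65; payment $566.37; balance $3,661.28
Week 3: opening $3,661.28; interest $113.49 → $3,774.77; payment $566.37; balance $3,208.40
Week 4: opening $3,208.40; interest $99.46 → $3,307.86; payment $566.37; balance $2,741.49
Week 5: opening $2,741.49; interest $84.98 → $2,826.47; payment $566.37; balance $2,260.10
Week 6: opening $2,260.10; interest $70.06 → $2,330.16; payment $566.37; balance $1,763.79
Week 7: opening $1,763.79; interest $54.67 → $1,818.46; payment $566.37; balance $1,252.09
Week 8: opening $1,252.09; interest $38.81 → $1,290.90; payment $566.37; balance $724.53
Week 9: opening $724.53; interest $22.46 → $746.99; payment $566.37; balance $180.62
Week 10: opening $180.62; interest $5.59 → $186.21; payment $186.21; balance $0.00
Total interest: $140.32 + $127.11 + $113.49 + $99.46 + $84.98 + $70.06 + $54.67 + $38.81 + $22.46 + $5.59 = $756.95

$756.95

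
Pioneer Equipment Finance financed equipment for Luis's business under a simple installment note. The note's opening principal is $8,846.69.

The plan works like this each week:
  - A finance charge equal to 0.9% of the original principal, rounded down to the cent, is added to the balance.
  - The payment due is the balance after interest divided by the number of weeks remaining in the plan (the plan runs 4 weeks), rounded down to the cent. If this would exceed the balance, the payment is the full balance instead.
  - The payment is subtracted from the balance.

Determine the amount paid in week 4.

# | Opening | Interest | Payment | End bal
1 | $8,846.69 | $79.62 | $2,231.57 | $6,694.74
2 | $6,694.74 | $79.62 | $2,258.12 | $4,516.24
3 | $4,516.24 | $79.62 | $2,297.93 | $2,297.93
4 | $2,297.93 | $79.62 | $2,377.55 | $0.00

$2,377.55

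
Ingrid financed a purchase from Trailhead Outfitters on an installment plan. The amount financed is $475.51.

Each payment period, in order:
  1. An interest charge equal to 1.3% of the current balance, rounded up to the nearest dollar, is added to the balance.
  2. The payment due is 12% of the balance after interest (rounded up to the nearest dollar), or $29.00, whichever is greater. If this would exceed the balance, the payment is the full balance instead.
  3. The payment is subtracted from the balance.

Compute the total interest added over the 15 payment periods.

Payment period 1: opening $475.51; interest $7.00 → $482.51; payment $58.00; balance $424.51
Payment period 2: opening $424.51; interest $6.00 → $430.51; payment $52.00; balance $378.51
Payment period 3: opening $378.51; interest $5.00 → $383.51; payment $47.00; balance $336.51
Payment period 4: opening $336.51; interest $5.00 → $341.51; payment $41.00; balance $300.51
Payment period 5: opening $300.51; interest $4.00 → $304.51; payment $37.00; balance $267.51
Payment period 6: opening $267.51; interest $4.00 → $271.51; payment $33.00; balance $238.51
Payment period 7: opening $238.51; interest $4.00 → $242.51; payment $30.00; balance $212.51
Payment period 8: opening $212.51; interest $3.00 → $215.51; payment $29.00; balance $186.51
Payment period 9: opening $186.51; interest $3.00 → $189.51; payment $29.00; balance $160.51
Payment period 10: opening $160.51; interest $3.00 → $163.51; payment $29.00; balance $134.51
Payment period 11: opening $134.51; interest $2.00 → $136.51; payment $29.00; balance $107.51
Payment period 12: opening $107.51; interest $2.00 → $109.51; payment $29.00; balance $80.51
Payment period 13: opening $80.51; interest $2.00 → $82.51; payment $29.00; balance $53.51
Payment period 14: opening $53.51; interest $1.00 → $54.51; payment $29.00; balance $25.51
Payment period 15: opening $25.51; interest $1.00 → $26.51; payment $26.51; balance $0.00
Total interest: $7.00 + $6.00 + $5.00 + $5.00 + $4.00 + $4.00 + $4.00 + $3.00 + $3.00 + $3.00 + $2.00 + $2.00 + $2.00 + $1.00 + $1.00 = $52.00

$52.00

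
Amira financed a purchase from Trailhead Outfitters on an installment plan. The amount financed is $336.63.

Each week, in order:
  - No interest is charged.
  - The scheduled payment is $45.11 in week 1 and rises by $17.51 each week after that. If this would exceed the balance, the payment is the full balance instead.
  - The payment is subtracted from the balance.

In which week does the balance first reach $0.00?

Week 1: $336.63 − $45.11 → $291.52
Week 2: $291.52 − $62.62 → $228.90
Week 3: $228.90 − $80.13 → $148.77
Week 4: $148.77 − $97.64 → $51.13
Week 5: $51.13 − $51.13 → $0.00
Balance reaches $0.00 in week 5.

5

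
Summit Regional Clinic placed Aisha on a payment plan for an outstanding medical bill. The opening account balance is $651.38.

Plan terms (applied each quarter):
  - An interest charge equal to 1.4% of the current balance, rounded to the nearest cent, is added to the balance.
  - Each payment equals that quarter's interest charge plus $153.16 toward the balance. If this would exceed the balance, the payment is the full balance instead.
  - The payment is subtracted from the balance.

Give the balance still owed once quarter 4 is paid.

$38.74

# | Opening | Interest | Payment | End bal
1 | $651.38 | $9.12 | $162.28 | $498.22
2 | $498.22 | $6.98 | $160.14 | $345.06
3 | $345.06 | $4.83 | $157.99 | $191.90
4 | $191.90 | $2.69 | $155.85 | $38.74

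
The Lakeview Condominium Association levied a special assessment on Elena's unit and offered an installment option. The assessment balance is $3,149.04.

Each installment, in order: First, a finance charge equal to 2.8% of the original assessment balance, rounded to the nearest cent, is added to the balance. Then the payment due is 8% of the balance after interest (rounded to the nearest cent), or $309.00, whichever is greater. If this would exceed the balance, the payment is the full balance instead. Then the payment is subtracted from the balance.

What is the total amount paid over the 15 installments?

$4,471.59

# | Opening | Interest | Payment | End bal
1 | $3,149.04 | $88.17 | $309.00 | $2,928.21
2 | $2,928.21 | $88.17 | $309.00 | $2,707.38
3 | $2,707.38 | $88.17 | $309.00 | $2,486.55
4 | $2,486.55 | $88.17 | $309.00 | $2,265.72
5 | $2,265.72 | $88.17 | $309.00 | $2,044.89
6 | $2,044.89 | $88.17 | $309.00 | $1,824.06
7 | $1,824.06 | $88.17 | $309.00 | $1,603.23
8 | $1,603.23 | $88.17 | $309.00 | $1,382.40
9 | $1,382.40 | $88.17 | $309.00 | $1,161.57
10 | $1,161.57 | $88.17 | $309.00 | $940.74
11 | $940.74 | $88.17 | $309.00 | $719.91
12 | $719.91 | $88.17 | $309.00 | $499.08
13 | $499.08 | $88.17 | $309.00 | $278.25
14 | $278.25 | $88.17 | $309.00 | $57.42
15 | $57.42 | $88.17 | $145.59 | $0.00
Total paid: $4,471.59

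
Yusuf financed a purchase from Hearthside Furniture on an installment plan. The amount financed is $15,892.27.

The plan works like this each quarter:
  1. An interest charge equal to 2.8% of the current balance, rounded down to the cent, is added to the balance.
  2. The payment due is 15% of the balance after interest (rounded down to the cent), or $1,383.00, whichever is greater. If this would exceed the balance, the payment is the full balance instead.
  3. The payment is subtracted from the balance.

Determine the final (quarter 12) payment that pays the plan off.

Quarter 1: $15,892.27 +$444.98 interest = $16,337.25; pay $2,450.58 → $13,886.67
Quarter 2: $13,886.67 +$388.82 interest = $14,275.49; pay $2,141.32 → $12,134.17
Quarter 3: $12,134.17 +$339.75 interest = $12,473.92; pay $1,871.08 → $10,602.84
Quarter 4: $10,602.84 +$296.87 interest = $10,899.71; pay $1,634.95 → $9,264.76
Quarter 5: $9,264.76 +$259.41 interest = $9,524.17; pay $1,428.62 → $8,095.55
Quarter 6: $8,095.55 +$226.67 interest = $8,322.22; pay $1,383.00 → $6,939.22
Quarter 7: $6,939.22 +$194.29 interest = $7,133.51; pay $1,383.00 → $5,750.51
Quarter 8: $5,750.51 +$161.01 interest = $5,911.52; pay $1,383.00 → $4,528.52
Quarter 9: $4,528.52 +$126.79 interest = $4,655.31; pay $1,383.00 → $3,272.31
Quarter 10: $3,272.31 +$91.62 interest = $3,363.93; pay $1,383.00 → $1,980.93
Quarter 11: $1,980.93 +$55.46 interest = $2,036.39; pay $1,383.00 → $653.39
Quarter 12: $653.39 +$18.29 interest = $671.68; pay $671.68 → $0.00

$671.68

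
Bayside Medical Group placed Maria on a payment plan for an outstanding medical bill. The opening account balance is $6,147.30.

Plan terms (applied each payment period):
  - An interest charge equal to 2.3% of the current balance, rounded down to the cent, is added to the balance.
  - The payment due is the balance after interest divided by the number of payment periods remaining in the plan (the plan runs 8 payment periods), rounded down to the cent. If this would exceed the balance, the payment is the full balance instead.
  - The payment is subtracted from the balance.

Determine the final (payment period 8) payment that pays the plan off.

Payment period 1: opening $6,147.30; interest $141.38 → $6,288.68; payment $786.08; balance $5,502.60
Payment period 2: opening $5,502.60; interest $126.55 → $5,629.15; payment $804.16; balance $4,824.99
Payment period 3: opening $4,824.99; interest $110.97 → $4,935.96; payment $822.66; balance $4,113.30
Payment period 4: opening $4,113.30; interest $94.60 → $4,207.90; payment $841.58; balance $3,366.32
Payment period 5: opening $3,366.32; interest $77.42 → $3,443.74; payment $860.93; balance $2,582.81
Payment period 6: opening $2,582.81; interest $59.40 → $2,642.21; payment $880.73; balance $1,761.48
Payment period 7: opening $1,761.48; interest $40.51 → $1,801.99; payment $900.99; balance $901.00
Payment period 8: opening $901.00; interest $20.72 → $921.72; payment $921.72; balance $0.00

$921.72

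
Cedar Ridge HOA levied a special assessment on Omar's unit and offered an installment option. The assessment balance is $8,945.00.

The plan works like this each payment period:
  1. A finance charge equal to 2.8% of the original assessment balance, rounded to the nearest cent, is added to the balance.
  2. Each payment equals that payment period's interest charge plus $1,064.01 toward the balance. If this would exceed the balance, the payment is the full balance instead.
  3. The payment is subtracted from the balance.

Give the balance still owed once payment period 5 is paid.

Payment period 1: opening $8,945.00; interest $250.46 → $9,195.46; payment $1,314.47; balance $7,880.99
Payment period 2: opening $7,880.99; interest $250.46 → $8,131.45; payment $1,314.47; balance $6,816.98
Payment period 3: opening $6,816.98; interest $250.46 → $7,067.44; payment $1,314.47; balance $5,752.97
Payment period 4: opening $5,752.97; interest $250.46 → $6,003.43; payment $1,314.47; balance $4,688.96
Payment period 5: opening $4,688.96; interest $250.46 → $4,939.42; payment $1,314.47; balance $3,624.95

$3,624.95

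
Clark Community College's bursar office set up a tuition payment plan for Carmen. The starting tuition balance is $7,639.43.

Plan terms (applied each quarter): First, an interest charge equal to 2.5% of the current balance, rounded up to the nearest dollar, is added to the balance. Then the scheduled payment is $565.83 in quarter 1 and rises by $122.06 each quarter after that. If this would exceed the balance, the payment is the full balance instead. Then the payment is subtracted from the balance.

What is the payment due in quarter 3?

Quarter 1: opening $7,639.43; interest $191.00 → $7,830.43; payment $565.83; balance $7,264.60
Quarter 2: opening $7,264.60; interest $182.00 → $7,446.60; payment $687.89; balance $6,758.71
Quarter 3: opening $6,758.71; interest $169.00 → $6,927.71; payment $809.95; balance $6,117.76

$809.95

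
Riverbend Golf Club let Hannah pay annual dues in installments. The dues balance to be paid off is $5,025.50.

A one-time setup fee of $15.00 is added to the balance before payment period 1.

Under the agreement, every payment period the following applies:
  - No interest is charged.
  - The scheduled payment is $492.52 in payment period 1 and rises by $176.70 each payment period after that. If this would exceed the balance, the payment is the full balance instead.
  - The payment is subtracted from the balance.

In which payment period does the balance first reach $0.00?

# | Opening | Payment | End bal
1 | $5,040.50 | $492.52 | $4,547.98
2 | $4,547.98 | $669.22 | $3,878.76
3 | $3,878.76 | $845.92 | $3,032.84
4 | $3,032.84 | $1,022.62 | $2,010.22
5 | $2,010.22 | $1,199.32 | $810.90
6 | $810.90 | $810.90 | $0.00
Balance reaches $0.00 in payment period 6.

6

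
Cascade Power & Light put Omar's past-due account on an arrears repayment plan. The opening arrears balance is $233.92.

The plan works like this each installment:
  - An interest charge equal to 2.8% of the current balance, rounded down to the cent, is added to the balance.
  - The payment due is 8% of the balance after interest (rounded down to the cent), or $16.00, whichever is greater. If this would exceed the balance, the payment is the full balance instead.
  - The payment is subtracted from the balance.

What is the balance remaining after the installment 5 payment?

$176.39

Installment 1: opening $233.92; interest $6.54 → $240.46; payment $19.23; balance $221.23
Installment 2: opening $221.23; interest $6.19 → $227.42; payment $18.19; balance $209.23
Installment 3: opening $209.23; interest $5.85 → $215.08; payment $17.20; balance $197.88
Installment 4: opening $197.88; interest $5.54 → $203.42; payment $16.27; balance $187.15
Installment 5: opening $187.15; interest $5.24 → $192.39; payment $16.00; balance $176.39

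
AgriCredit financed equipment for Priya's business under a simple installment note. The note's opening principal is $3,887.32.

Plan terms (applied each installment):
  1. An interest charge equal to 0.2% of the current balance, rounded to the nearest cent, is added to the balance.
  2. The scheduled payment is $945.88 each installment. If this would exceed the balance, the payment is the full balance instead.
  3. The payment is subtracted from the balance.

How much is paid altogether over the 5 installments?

Installment 1: opening $3,887.32; interest $7.77 → $3,895.09; payment $945.88; balance $2,949.21
Installment 2: opening $2,949.21; interest $5.90 → $2,955.11; payment $945.88; balance $2,009.23
Installment 3: opening $2,009.23; interest $4.02 → $2,013.25; payment $945.88; balance $1,067.37
Installment 4: opening $1,067.37; interest $2.13 → $1,069.50; payment $945.88; balance $123.62
Installment 5: opening $123.62; interest $0.25 → $123.87; payment $123.87; balance $0.00
Total paid: $3,907.39

$3,907.39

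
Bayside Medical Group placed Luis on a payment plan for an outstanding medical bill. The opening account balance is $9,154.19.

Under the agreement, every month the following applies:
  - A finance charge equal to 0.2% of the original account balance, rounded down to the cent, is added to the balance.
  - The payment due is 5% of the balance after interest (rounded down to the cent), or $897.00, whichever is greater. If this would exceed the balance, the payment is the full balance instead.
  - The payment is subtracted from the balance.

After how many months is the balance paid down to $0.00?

Month 1: opening $9,154.19; interest $18.30 → $9,172.49; payment $897.00; balance $8,275.49
Month 2: opening $8,275.49; interest $18.30 → $8,293.79; payment $897.00; balance $7,396.79
Month 3: opening $7,396.79; interest $18.30 → $7,415.09; payment $897.00; balance $6,518.09
Month 4: opening $6,518.09; interest $18.30 → $6,536.39; payment $897.00; balance $5,639.39
Month 5: opening $5,639.39; interest $18.30 → $5,657.69; payment $897.00; balance $4,760.69
Month 6: opening $4,760.69; interest $18.30 → $4,778.99; payment $897.00; balance $3,881.99
Month 7: opening $3,881.99; interest $18.30 → $3,900.29; payment $897.00; balance $3,003.29
Month 8: opening $3,003.29; interest $18.30 → $3,021.59; payment $897.00; balance $2,124.59
Month 9: opening $2,124.59; interest $18.30 → $2,142.89; payment $897.00; balance $1,245.89
Month 10: opening $1,245.89; interest $18.30 → $1,264.19; payment $897.00; balance $367.19
Month 11: opening $367.19; interest $18.30 → $385.49; payment $385.49; balance $0.00
Balance reaches $0.00 in month 11.

11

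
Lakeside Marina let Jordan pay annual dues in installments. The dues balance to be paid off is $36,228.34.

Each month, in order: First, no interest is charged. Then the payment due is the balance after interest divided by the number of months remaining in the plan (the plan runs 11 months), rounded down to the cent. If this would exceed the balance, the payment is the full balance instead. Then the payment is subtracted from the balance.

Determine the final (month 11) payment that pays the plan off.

$3,293.49

Month 1: opening $36,228.34; payment $3,293.48; balance $32,934.86
Month 2: opening $32,934.86; payment $3,293.48; balance $29,641.38
Month 3: opening $29,641.38; payment $3,293.48; balance $26,347.90
Month 4: opening $26,347.90; payment $3,293.48; balance $23,054.42
Month 5: opening $23,054.42; payment $3,293.48; balance $19,760.94
Month 6: opening $19,760.94; payment $3,293.49; balance $16,467.45
Month 7: opening $16,467.45; payment $3,293.49; balance $13,173.96
Month 8: opening $13,173.96; payment $3,293.49; balance $9,880.47
Month 9: opening $9,880.47; payment $3,293.49; balance $6,586.98
Month 10: opening $6,586.98; payment $3,293.49; balance $3,293.49
Month 11: opening $3,293.49; payment $3,293.49; balance $0.00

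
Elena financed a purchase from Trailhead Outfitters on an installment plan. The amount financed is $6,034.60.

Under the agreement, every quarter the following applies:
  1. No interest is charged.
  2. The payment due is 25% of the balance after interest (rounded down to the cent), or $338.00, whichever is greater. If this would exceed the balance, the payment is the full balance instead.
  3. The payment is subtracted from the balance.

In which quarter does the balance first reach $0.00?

10

Quarter 1: opening $6,034.60; payment $1,508.65; balance $4,525.95
Quarter 2: opening $4,525.95; payment $1,131.48; balance $3,394.47
Quarter 3: opening $3,394.47; payment $848.61; balance $2,545.86
Quarter 4: opening $2,545.86; payment $636.46; balance $1,909.40
Quarter 5: opening $1,909.40; payment $477.35; balance $1,432.05
Quarter 6: opening $1,432.05; payment $358.01; balance $1,074.04
Quarter 7: opening $1,074.04; payment $338.00; balance $736.04
Quarter 8: opening $736.04; payment $338.00; balance $398.04
Quarter 9: opening $398.04; payment $338.00; balance $60.04
Quarter 10: opening $60.04; payment $60.04; balance $0.00
Balance reaches $0.00 in quarter 10.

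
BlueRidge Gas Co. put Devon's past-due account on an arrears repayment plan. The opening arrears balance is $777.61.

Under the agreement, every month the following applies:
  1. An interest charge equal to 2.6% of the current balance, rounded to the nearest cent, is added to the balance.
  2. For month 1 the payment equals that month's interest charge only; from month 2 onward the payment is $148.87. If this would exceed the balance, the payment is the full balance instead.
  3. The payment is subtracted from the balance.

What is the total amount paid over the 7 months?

Month 1: $777.61 +$20.22 interest = $797.83; pay $20.22 → $777.61
Month 2: $777.61 +$20.22 interest = $797.83; pay $148.87 → $648.96
Month 3: $648.96 +$16.87 interest = $665.83; pay $148.87 → $516.96
Month 4: $516.96 +$13.44 interest = $530.40; pay $148.87 → $381.53
Month 5: $381.53 +$9.92 interest = $391.45; pay $148.87 → $242.58
Month 6: $242.58 +$6.31 interest = $248.89; pay $148.87 → $100.02
Month 7: $100.02 +$2.60 interest = $102.62; pay $102.62 → $0.00
Total paid: $867.19

$867.19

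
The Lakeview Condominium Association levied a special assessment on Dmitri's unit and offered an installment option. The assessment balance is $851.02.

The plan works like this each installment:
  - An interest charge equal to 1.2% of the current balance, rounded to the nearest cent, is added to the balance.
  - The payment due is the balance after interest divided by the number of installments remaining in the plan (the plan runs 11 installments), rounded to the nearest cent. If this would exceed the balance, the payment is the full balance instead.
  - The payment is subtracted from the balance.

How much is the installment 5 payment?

$82.12

# | Opening | Interest | Payment | End bal
1 | $851.02 | $10.21 | $78.29 | $782.94
2 | $782.94 | $9.40 | $79.23 | $713.11
3 | $713.11 | $8.56 | $80.19 | $641.48
4 | $641.48 | $7.70 | $81.15 | $568.03
5 | $568.03 | $6.82 | $82.12 | $492.73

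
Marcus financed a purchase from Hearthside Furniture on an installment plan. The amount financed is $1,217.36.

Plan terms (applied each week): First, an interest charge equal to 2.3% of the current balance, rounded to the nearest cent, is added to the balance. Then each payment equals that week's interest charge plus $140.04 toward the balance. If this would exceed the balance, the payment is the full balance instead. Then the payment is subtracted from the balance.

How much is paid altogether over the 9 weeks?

$1,353.40

Week 1: $1,217.36 +$28.00 interest = $1,245.36; pay $168.04 → $1,077.32
Week 2: $1,077.32 +$24.78 interest = $1,102.10; pay $164.82 → $937.28
Week 3: $937.28 +$21.56 interest = $958.84; pay $161.60 → $797.24
Week 4: $797.24 +$18.34 interest = $815.58; pay $158.38 → $657.20
Week 5: $657.20 +$15.12 interest = $672.32; pay $155.16 → $517.16
Week 6: $517.16 +$11.89 interest = $529.05; pay $151.93 → $377.12
Week 7: $377.12 +$8.67 interest = $385.79; pay $148.71 → $237.08
Week 8: $237.08 +$5.45 interest = $242.53; pay $145.49 → $97.04
Week 9: $97.04 +$2.23 interest = $99.27; pay $99.27 → $0.00
Total paid: $1,353.40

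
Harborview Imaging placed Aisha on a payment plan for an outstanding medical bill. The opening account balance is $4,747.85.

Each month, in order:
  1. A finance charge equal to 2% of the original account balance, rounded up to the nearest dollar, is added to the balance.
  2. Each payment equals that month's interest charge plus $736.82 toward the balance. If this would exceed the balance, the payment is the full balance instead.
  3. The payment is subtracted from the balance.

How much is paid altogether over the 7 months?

$5,412.85

# | Opening | Interest | Payment | End bal
1 | $4,747.85 | $95.00 | $831.82 | $4,011.03
2 | $4,011.03 | $95.00 | $831.82 | $3,274.21
3 | $3,274.21 | $95.00 | $831.82 | $2,537.39
4 | $2,537.39 | $95.00 | $831.82 | $1,800.57
5 | $1,800.57 | $95.00 | $831.82 | $1,063.75
6 | $1,063.75 | $95.00 | $831.82 | $326.93
7 | $326.93 | $95.00 | $421.93 | $0.00
Total paid: $5,412.85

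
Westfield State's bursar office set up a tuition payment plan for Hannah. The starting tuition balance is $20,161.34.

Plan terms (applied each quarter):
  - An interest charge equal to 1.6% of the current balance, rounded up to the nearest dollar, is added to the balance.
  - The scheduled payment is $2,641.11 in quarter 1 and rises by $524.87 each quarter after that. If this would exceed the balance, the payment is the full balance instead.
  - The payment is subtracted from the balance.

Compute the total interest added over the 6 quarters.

Quarter 1: opening $20,161.34; interest $323.00 → $20,484.34; payment $2,641.11; balance $17,843.23
Quarter 2: opening $17,843.23; interest $286.00 → $18,129.23; payment $3,165.98; balance $14,963.25
Quarter 3: opening $14,963.25; interest $240.00 → $15,203.25; payment $3,690.85; balance $11,512.40
Quarter 4: opening $11,512.40; interest $185.00 → $11,697.40; payment $4,215.72; balance $7,481.68
Quarter 5: opening $7,481.68; interest $120.00 → $7,601.68; payment $4,740.59; balance $2,861.09
Quarter 6: opening $2,861.09; interest $46.00 → $2,907.09; payment $2,907.09; balance $0.00
Total interest: $323.00 + $286.00 + $240.00 + $185.00 + $120.00 + $46.00 = $1,200.00

$1,200.00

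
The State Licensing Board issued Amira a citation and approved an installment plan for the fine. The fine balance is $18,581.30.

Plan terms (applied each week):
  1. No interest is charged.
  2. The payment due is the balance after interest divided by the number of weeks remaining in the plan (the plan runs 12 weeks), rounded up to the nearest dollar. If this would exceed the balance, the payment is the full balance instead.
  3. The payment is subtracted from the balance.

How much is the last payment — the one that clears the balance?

# | Opening | Payment | End bal
1 | $18,581.30 | $1,549.00 | $17,032.30
2 | $17,032.30 | $1,549.00 | $15,483.30
3 | $15,483.30 | $1,549.00 | $13,934.30
4 | $13,934.30 | $1,549.00 | $12,385.30
5 | $12,385.30 | $1,549.00 | $10,836.30
6 | $10,836.30 | $1,549.00 | $9,287.30
7 | $9,287.30 | $1,548.00 | $7,739.30
8 | $7,739.30 | $1,548.00 | $6,191.30
9 | $6,191.30 | $1,548.00 | $4,643.30
10 | $4,643.30 | $1,548.00 | $3,095.30
11 | $3,095.30 | $1,548.00 | $1,547.30
12 | $1,547.30 | $1,547.30 | $0.00

$1,547.30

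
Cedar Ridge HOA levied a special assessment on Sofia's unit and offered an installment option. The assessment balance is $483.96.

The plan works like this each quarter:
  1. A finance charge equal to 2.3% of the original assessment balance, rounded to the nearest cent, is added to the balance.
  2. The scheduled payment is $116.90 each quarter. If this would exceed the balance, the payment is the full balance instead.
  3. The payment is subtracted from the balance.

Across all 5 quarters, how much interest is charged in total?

$55.65

Quarter 1: $483.96 +$11.13 interest = $495.09; pay $116.90 → $378.19
Quarter 2: $378.19 +$11.13 interest = $389.32; pay $116.90 → $272.42
Quarter 3: $272.42 +$11.13 interest = $283.55; pay $116.90 → $166.65
Quarter 4: $166.65 +$11.13 interest = $177.78; pay $116.90 → $60.88
Quarter 5: $60.88 +$11.13 interest = $72.01; pay $72.01 → $0.00
Total interest: $11.13 + $11.13 + $11.13 + $11.13 + $11.13 = $55.65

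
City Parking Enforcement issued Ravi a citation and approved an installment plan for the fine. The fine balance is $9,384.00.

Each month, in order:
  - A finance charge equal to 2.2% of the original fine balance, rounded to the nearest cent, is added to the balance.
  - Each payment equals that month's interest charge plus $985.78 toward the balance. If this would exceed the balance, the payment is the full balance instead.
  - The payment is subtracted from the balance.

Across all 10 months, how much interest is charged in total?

Month 1: opening $9,384.00; interest $206.45 → $9,590.45; payment $1,192.23; balance $8,398.22
Month 2: opening $8,398.22; interest $206.45 → $8,604.67; payment $1,192.23; balance $7,412.44
Month 3: opening $7,412.44; interest $206.45 → $7,618.89; payment $1,192.23; balance $6,426.66
Month 4: opening $6,426.66; interest $206.45 → $6,633.11; payment $1,192.23; balance $5,440.88
Month 5: opening $5,440.88; interest $206.45 → $5,647.33; payment $1,192.23; balance $4,455.10
Month 6: opening $4,455.10; interest $206.45 → $4,661.55; payment $1,192.23; balance $3,469.32
Month 7: opening $3,469.32; interest $206.45 → $3,675.77; payment $1,192.23; balance $2,483.54
Month 8: opening $2,483.54; interest $206.45 → $2,689.99; payment $1,192.23; balance $1,497.76
Month 9: opening $1,497.76; interest $206.45 → $1,704.21; payment $1,192.23; balance $511.98
Month 10: opening $511.98; interest $206.45 → $718.43; payment $718.43; balance $0.00
Total interest: $206.45 + $206.45 + $206.45 + $206.45 + $206.45 + $206.45 + $206.45 + $206.45 + $206.45 + $206.45 = $2,064.50

$2,064.50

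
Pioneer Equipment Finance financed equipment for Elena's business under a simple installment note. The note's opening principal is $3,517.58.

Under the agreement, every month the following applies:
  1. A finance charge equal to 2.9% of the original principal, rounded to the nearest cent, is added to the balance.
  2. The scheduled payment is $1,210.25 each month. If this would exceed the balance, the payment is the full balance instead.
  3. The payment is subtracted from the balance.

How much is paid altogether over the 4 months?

Month 1: opening $3,517.58; interest $102.01 → $3,619.59; payment $1,210.25; balance $2,409.34
Month 2: opening $2,409.34; interest $102.01 → $2,511.35; payment $1,210.25; balance $1,301.10
Month 3: opening $1,301.10; interest $102.01 → $1,403.11; payment $1,210.25; balance $192.86
Month 4: opening $192.86; interest $102.01 → $294.87; payment $294.87; balance $0.00
Total paid: $3,925.62

$3,925.62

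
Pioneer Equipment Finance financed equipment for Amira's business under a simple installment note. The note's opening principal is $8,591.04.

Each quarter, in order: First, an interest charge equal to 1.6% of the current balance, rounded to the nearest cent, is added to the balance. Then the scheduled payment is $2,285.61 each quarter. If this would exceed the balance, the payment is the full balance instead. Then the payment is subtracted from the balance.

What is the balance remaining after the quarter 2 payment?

Quarter 1: $8,591.04 +$137.46 interest = $8,728.50; pay $2,285.61 → $6,442.89
Quarter 2: $6,442.89 +$103.09 interest = $6,545.98; pay $2,285.61 → $4,260.37

$4,260.37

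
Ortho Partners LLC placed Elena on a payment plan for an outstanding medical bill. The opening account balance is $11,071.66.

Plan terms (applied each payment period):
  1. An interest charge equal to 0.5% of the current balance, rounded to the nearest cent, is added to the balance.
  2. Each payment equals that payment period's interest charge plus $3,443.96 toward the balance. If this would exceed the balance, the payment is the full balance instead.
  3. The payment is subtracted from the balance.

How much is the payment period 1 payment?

# | Opening | Interest | Payment | End bal
1 | $11,071.66 | $55.36 | $3,499.32 | $7,627.70

$3,499.32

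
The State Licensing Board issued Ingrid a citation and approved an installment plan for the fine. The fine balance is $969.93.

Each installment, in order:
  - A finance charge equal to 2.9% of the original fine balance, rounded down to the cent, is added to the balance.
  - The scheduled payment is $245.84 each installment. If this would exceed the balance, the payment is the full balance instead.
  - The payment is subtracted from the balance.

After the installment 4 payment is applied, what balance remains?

$99.05

Installment 1: opening $969.93; interest $28.12 → $998.05; payment $245.84; balance $752.21
Installment 2: opening $752.21; interest $28.12 → $780.33; payment $245.84; balance $534.49
Installment 3: opening $534.49; interest $28.12 → $562.61; payment $245.84; balance $316.77
Installment 4: opening $316.77; interest $28.12 → $344.89; payment $245.84; balance $99.05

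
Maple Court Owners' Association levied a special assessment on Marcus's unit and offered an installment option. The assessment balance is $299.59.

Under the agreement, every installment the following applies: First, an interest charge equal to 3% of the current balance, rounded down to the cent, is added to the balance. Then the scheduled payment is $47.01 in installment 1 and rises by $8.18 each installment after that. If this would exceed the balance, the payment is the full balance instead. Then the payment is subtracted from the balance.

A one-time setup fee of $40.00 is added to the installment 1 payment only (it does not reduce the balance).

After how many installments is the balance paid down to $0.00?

6

# | Opening | Interest | Payment | Fee | End bal
1 | $299.59 | $8.98 | $47.01 | $40.00 | $261.56
2 | $261.56 | $7.84 | $55.19 | — | $214.21
3 | $214.21 | $6.42 | $63.37 | — | $157.26
4 | $157.26 | $4.71 | $71.55 | — | $90.42
5 | $90.42 | $2.71 | $79.73 | — | $13.40
6 | $13.40 | $0.40 | $13.80 | — | $0.00
Balance reaches $0.00 in installment 6.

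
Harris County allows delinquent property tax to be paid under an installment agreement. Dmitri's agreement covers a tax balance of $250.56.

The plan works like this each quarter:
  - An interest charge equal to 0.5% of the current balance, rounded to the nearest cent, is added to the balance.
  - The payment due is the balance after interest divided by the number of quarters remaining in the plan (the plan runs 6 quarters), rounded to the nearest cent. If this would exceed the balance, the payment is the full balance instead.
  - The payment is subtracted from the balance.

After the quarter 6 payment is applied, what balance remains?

Quarter 1: $250.56 +$1.25 interest = $251.81; pay $41.97 → $209.84
Quarter 2: $209.84 +$1.05 interest = $210.89; pay $42.18 → $168.71
Quarter 3: $168.71 +$0.84 interest = $169.55; pay $42.39 → $127.16
Quarter 4: $127.16 +$0.64 interest = $127.80; pay $42.60 → $85.20
Quarter 5: $85.20 +$0.43 interest = $85.63; pay $42.82 → $42.81
Quarter 6: $42.81 +$0.21 interest = $43.02; pay $43.02 → $0.00

$0.00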